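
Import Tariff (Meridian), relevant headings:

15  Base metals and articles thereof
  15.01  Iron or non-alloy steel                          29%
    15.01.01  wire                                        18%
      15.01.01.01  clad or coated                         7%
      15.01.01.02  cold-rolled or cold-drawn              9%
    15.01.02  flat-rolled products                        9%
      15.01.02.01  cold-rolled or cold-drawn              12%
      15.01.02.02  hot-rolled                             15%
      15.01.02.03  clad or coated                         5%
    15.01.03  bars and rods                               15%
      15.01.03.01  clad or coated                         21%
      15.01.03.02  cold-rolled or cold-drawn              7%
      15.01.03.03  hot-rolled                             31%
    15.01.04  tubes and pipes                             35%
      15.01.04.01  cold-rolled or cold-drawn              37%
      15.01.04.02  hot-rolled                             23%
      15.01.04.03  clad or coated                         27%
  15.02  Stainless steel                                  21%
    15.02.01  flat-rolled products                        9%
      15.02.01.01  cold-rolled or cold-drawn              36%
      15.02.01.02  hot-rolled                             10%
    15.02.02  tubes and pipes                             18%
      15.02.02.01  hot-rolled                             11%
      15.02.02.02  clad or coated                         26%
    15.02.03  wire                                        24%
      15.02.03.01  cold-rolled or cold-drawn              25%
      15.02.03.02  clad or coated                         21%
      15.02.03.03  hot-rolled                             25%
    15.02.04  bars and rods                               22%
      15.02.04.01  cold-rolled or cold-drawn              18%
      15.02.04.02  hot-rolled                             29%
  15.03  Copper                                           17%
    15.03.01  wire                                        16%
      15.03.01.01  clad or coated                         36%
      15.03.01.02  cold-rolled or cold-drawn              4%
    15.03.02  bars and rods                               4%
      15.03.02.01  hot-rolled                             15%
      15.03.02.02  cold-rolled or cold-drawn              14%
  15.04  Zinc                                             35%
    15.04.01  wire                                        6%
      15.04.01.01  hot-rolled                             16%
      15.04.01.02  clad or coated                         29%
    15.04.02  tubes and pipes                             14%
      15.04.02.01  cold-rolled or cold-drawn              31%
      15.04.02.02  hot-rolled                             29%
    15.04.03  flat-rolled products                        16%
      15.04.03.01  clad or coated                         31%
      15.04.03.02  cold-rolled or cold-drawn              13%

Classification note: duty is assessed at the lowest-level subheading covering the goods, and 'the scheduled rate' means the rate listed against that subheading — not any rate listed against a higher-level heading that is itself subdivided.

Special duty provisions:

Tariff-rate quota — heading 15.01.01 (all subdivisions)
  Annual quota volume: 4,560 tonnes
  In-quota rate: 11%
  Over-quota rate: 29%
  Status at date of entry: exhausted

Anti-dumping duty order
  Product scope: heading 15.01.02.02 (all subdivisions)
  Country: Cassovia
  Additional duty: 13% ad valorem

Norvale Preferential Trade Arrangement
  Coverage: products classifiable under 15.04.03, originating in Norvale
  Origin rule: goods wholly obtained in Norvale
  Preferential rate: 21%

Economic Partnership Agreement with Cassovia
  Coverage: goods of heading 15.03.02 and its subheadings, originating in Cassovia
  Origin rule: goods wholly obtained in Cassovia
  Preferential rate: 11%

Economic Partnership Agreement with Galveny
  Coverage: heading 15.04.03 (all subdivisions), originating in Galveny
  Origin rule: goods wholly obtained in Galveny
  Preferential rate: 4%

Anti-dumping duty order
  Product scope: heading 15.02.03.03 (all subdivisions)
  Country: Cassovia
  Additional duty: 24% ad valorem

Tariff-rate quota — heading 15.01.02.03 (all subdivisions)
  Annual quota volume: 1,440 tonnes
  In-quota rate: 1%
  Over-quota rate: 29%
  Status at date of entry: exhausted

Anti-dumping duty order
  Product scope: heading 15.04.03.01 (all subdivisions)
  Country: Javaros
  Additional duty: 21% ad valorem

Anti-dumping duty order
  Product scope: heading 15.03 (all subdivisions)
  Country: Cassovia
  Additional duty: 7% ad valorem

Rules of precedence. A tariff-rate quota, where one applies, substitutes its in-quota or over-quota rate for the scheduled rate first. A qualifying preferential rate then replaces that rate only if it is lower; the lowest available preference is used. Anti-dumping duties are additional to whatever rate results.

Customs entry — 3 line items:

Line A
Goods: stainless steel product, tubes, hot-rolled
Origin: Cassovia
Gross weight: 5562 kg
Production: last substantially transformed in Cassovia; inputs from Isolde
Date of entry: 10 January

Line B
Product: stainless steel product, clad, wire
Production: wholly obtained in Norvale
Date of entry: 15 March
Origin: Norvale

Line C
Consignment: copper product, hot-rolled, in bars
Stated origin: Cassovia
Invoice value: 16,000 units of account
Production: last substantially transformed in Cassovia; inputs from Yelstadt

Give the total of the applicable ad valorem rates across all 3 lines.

Line A: stainless steel → 15.02; tubes → 15.02.02; hot-rolled → 15.02.02.01. Scheduled 11%. Cassovia agreement on 15.03.02: 15.02.02.01 not covered. → 11%.
Line B: stainless steel → 15.02; wire → 15.02.03; clad → 15.02.03.02. Scheduled 21%. Norvale agreement on 15.04.03: 15.02.03.02 not covered. → 21%.
Line C: copper → 15.03; in bars → 15.03.02; hot-rolled → 15.03.02.01. Scheduled 15%. Cassovia agreement on 15.03.02: not wholly obtained; anti-dumping (Cassovia, 15.03): +7%; total 15% + 7% = 22%. → 22%.
Sum: 11% + 21% + 22% = 54%.

54%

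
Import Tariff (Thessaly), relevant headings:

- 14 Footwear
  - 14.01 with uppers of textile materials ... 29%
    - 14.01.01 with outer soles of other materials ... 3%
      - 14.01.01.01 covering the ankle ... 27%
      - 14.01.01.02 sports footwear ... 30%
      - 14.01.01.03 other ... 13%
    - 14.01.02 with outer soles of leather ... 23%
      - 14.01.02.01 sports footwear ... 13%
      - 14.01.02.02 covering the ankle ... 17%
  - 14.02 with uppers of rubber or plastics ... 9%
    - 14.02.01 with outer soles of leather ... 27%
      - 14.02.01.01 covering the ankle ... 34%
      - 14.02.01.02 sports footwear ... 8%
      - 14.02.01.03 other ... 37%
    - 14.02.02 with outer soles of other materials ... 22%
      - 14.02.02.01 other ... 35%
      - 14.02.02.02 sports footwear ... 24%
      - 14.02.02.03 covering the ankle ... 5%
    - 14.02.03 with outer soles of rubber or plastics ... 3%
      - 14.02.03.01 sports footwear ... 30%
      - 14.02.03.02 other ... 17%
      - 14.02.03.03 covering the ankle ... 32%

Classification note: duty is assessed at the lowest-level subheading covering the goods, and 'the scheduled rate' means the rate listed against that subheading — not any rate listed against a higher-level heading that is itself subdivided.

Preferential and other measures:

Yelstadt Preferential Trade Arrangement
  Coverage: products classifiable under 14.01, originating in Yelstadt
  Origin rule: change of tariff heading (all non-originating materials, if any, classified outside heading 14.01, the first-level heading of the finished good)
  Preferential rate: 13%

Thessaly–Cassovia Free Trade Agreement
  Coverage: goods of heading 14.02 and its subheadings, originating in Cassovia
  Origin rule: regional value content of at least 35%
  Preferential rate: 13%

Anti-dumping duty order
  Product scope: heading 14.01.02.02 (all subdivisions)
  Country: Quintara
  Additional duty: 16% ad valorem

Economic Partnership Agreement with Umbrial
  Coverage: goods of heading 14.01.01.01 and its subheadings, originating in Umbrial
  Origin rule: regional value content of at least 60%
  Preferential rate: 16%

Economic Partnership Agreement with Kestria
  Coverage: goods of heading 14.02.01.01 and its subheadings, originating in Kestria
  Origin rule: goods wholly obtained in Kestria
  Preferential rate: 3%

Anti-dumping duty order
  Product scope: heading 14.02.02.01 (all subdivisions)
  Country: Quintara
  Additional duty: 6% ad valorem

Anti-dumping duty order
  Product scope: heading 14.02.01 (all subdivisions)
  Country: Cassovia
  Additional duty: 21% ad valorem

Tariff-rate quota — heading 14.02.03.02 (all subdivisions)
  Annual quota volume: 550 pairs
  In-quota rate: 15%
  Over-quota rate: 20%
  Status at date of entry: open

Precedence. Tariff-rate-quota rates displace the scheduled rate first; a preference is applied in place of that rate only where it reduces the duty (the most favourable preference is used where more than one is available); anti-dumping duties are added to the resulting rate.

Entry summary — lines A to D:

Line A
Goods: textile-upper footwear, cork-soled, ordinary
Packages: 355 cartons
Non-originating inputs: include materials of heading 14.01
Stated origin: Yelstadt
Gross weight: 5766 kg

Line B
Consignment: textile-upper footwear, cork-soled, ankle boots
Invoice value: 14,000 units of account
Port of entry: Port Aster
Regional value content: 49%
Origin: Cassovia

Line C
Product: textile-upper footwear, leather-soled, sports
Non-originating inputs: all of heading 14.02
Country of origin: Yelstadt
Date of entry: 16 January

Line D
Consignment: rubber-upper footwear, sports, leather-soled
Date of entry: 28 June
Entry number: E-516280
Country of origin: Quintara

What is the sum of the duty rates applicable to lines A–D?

61%

Line A: textile-upper → 14.01; cork-soled → 14.01.01; ordinary → 14.01.01.03. Scheduled 13%. Yelstadt agreement on 14.01: CTH not met. → 13%.
Line B: textile-upper → 14.01; cork-soled → 14.01.01; ankle boots → 14.01.01.01. Scheduled 27%. Cassovia agreement on 14.02: 14.01.01.01 not covered. → 27%.
Line C: textile-upper → 14.01; leather-soled → 14.01.02; sports → 14.01.02.01. Scheduled 13%. Yelstadt agreement on 14.01: CTH met → 13% available; preference 13% not lower than 13% → no reduction. → 13%.
Line D: rubber-upper → 14.02; leather-soled → 14.02.01; sports → 14.02.01.02. Scheduled 8%. No special measure applies. → 8%.
Sum: 13% + 27% + 13% + 8% = 61%.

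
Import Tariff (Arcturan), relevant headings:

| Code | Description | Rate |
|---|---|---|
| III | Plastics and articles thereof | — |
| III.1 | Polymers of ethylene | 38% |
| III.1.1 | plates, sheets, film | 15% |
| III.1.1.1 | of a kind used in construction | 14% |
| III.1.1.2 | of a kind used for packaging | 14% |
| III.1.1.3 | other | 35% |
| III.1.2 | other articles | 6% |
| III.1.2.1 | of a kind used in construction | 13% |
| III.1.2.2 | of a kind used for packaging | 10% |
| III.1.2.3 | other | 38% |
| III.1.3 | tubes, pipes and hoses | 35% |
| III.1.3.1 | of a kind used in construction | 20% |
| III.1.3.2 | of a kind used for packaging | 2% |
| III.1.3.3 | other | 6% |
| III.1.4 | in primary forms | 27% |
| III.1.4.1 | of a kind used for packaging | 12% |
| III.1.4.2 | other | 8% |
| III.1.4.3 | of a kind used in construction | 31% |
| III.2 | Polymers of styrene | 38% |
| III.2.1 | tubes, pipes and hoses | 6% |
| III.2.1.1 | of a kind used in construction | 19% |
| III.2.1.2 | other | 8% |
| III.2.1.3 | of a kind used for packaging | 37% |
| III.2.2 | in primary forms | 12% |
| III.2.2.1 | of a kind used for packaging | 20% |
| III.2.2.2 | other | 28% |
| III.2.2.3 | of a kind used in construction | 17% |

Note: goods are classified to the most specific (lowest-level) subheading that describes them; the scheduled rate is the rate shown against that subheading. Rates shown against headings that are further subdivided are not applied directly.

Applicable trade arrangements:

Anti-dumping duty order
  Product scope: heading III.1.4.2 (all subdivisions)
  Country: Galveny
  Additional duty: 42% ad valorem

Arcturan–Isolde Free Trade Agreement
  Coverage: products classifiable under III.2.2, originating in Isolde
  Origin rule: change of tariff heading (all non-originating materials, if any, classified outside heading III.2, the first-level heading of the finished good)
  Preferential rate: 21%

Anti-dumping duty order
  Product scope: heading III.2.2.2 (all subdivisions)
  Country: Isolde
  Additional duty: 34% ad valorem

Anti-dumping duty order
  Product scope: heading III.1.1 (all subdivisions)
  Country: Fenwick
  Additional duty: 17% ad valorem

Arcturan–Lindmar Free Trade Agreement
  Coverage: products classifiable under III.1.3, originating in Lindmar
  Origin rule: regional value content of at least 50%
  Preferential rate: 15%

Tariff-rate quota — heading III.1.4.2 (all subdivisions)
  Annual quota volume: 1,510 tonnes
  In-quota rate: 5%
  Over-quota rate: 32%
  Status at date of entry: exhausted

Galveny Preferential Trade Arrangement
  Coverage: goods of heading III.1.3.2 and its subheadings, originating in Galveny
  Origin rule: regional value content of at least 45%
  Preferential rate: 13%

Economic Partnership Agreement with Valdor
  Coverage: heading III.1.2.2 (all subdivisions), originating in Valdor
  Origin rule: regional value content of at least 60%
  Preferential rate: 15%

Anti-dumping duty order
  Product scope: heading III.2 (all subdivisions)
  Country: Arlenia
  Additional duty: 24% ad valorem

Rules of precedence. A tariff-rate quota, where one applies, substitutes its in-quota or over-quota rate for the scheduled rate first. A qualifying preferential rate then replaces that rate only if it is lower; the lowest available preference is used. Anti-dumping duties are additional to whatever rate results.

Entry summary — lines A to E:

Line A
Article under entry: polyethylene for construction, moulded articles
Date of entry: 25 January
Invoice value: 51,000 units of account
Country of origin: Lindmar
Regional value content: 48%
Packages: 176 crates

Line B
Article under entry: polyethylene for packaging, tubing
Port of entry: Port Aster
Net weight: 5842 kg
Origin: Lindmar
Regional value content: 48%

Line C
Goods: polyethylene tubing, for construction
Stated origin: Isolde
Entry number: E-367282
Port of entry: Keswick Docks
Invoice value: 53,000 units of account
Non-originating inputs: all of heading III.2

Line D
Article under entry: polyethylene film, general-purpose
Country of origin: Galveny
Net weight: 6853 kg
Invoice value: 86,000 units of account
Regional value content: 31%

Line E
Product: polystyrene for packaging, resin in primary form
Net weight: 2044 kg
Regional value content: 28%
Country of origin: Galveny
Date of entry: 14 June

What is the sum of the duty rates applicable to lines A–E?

90%

Line A: polyethylene → III.1; moulded articles → III.1.2; for construction → III.1.2.1. Scheduled 13%. Lindmar agreement on III.1.3: III.1.2.1 not covered. → 13%.
Line B: polyethylene → III.1; tubing → III.1.3; for packaging → III.1.3.2. Scheduled 2%. Lindmar agreement on III.1.3: RVC < 50%. → 2%.
Line C: polyethylene → III.1; tubing → III.1.3; for construction → III.1.3.1. Scheduled 20%. Isolde agreement on III.2.2: III.1.3.1 not covered. → 20%.
Line D: polyethylene → III.1; film → III.1.1; general-purpose → III.1.1.3. Scheduled 35%. Galveny agreement on III.1.3.2: III.1.1.3 not covered. → 35%.
Line E: polystyrene → III.2; resin in primary form → III.2.2; for packaging → III.2.2.1. Scheduled 20%. Galveny agreement on III.1.3.2: III.2.2.1 not covered. → 20%.
Sum: 13% + 2% + 20% + 35% + 20% = 90%.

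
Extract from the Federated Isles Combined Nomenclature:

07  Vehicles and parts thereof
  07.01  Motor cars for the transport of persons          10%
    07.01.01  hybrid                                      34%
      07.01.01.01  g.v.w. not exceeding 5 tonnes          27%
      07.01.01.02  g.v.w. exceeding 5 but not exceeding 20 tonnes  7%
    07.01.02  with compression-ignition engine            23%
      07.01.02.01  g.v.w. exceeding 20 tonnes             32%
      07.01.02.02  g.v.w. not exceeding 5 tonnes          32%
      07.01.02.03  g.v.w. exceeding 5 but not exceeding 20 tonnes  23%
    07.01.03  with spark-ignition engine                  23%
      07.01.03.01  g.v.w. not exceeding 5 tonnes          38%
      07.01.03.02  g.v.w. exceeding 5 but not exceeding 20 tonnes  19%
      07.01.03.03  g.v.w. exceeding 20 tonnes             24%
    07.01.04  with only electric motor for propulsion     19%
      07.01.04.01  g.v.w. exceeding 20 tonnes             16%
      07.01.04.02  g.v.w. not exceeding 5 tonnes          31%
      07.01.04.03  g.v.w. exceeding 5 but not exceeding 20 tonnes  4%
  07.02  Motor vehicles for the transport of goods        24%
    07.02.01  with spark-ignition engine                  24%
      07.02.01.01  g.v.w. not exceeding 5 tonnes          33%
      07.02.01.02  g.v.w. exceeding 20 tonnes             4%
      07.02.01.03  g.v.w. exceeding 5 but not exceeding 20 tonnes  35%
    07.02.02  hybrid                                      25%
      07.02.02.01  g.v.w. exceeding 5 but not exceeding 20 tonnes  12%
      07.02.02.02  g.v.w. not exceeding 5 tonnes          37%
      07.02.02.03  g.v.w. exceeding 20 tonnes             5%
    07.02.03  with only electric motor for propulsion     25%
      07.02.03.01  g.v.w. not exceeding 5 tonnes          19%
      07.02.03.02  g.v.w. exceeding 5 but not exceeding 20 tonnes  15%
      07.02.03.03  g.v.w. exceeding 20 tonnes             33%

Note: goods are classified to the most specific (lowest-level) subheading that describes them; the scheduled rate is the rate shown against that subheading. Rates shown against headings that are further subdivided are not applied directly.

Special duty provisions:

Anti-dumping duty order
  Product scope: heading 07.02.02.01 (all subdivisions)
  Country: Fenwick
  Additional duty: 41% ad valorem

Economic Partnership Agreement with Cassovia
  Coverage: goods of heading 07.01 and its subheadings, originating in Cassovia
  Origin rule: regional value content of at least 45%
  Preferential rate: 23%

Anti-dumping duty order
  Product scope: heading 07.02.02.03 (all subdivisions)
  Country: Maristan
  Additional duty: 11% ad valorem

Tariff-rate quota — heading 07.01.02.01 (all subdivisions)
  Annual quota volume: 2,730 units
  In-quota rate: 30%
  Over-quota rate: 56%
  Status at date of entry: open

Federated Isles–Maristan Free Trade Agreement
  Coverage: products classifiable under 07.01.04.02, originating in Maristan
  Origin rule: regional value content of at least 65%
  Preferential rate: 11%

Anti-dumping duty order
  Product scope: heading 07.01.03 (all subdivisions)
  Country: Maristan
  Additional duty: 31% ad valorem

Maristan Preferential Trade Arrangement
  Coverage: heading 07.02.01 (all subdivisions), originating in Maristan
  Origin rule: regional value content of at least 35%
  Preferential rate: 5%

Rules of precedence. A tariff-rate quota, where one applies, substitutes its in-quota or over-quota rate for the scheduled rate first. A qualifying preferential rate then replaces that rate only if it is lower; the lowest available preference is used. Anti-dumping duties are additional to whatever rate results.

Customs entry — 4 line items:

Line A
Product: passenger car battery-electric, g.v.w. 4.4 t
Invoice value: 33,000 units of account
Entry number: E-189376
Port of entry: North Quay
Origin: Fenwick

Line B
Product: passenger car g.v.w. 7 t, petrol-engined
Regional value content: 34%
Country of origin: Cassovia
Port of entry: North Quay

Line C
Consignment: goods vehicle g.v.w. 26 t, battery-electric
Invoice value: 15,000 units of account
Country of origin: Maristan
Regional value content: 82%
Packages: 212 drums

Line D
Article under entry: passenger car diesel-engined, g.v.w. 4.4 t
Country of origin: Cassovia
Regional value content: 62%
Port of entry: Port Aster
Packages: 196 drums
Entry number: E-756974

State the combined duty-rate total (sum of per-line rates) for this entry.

106%

Line A: passenger car → 07.01; battery-electric → 07.01.04; g.v.w. 4.4 t → 07.01.04.02. Scheduled 31%. No special measure applies. → 31%.
Line B: passenger car → 07.01; petrol-engined → 07.01.03; g.v.w. 7 t → 07.01.03.02. Scheduled 19%. Cassovia agreement on 07.01: RVC < 45%. → 19%.
Line C: goods vehicle → 07.02; battery-electric → 07.02.03; g.v.w. 26 t → 07.02.03.03. Scheduled 33%. Maristan agreement on 07.01.04.02: 07.02.03.03 not covered; Maristan agreement on 07.02.01: 07.02.03.03 not covered. → 33%.
Line D: passenger car → 07.01; diesel-engined → 07.01.02; g.v.w. 4.4 t → 07.01.02.02. Scheduled 32%. Cassovia agreement on 07.01: RVC ≥ 45% → 23% available; preferential 23%. → 23%.
Sum: 31% + 19% + 33% + 23% = 106%.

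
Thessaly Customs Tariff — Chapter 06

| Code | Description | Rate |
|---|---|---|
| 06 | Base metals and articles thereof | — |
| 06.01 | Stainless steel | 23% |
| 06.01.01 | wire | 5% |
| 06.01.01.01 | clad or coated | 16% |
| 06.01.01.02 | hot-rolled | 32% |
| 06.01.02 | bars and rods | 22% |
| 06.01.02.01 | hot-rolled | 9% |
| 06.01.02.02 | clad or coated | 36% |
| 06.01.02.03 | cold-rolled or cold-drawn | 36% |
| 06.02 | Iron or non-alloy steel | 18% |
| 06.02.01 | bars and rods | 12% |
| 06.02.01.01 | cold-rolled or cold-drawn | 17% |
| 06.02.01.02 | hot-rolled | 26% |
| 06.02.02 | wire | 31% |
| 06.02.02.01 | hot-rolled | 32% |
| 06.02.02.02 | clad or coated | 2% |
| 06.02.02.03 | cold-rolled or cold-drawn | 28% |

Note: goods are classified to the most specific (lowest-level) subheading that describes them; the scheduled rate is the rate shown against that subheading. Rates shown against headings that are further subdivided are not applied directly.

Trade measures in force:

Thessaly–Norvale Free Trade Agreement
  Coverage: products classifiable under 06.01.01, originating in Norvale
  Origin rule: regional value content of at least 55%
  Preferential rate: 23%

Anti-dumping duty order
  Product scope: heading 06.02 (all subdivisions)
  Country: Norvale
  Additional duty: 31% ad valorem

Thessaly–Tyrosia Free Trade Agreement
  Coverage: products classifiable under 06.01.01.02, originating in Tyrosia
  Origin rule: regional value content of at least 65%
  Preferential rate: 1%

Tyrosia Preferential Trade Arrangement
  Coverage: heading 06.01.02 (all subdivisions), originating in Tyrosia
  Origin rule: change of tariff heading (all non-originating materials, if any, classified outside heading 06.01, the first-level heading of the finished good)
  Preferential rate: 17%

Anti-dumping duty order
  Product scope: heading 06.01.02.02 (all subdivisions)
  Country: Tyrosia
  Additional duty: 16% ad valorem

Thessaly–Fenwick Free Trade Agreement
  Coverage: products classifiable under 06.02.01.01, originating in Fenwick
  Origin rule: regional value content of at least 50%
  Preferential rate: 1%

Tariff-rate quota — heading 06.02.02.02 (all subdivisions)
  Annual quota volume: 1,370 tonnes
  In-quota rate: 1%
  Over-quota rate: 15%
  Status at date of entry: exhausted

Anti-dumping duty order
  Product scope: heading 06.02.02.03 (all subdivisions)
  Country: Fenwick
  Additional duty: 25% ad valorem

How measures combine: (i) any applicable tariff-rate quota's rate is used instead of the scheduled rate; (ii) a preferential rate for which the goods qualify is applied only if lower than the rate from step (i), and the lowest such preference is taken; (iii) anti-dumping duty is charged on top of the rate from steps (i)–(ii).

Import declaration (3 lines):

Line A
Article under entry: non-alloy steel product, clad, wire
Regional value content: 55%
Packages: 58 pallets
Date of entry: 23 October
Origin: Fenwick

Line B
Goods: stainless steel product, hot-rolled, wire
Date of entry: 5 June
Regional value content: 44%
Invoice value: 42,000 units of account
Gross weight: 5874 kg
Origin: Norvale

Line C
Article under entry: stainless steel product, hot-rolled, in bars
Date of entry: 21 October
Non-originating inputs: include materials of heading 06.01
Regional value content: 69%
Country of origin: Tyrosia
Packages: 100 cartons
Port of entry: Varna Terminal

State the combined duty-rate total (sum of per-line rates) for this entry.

Line A: non-alloy steel → 06.02; wire → 06.02.02; clad → 06.02.02.02. Scheduled 2%. quota on 06.02.02.02 exhausted → over-quota 15%; Fenwick agreement on 06.02.01.01: 06.02.02.02 not covered. → 15%.
Line B: stainless steel → 06.01; wire → 06.01.01; hot-rolled → 06.01.01.02. Scheduled 32%. Norvale agreement on 06.01.01: RVC < 55%. → 32%.
Line C: stainless steel → 06.01; in bars → 06.01.02; hot-rolled → 06.01.02.01. Scheduled 9%. Tyrosia agreement on 06.01.01.02: 06.01.02.01 not covered; Tyrosia agreement on 06.01.02: CTH not met. → 9%.
Sum: 15% + 32% + 9% = 56%.

56%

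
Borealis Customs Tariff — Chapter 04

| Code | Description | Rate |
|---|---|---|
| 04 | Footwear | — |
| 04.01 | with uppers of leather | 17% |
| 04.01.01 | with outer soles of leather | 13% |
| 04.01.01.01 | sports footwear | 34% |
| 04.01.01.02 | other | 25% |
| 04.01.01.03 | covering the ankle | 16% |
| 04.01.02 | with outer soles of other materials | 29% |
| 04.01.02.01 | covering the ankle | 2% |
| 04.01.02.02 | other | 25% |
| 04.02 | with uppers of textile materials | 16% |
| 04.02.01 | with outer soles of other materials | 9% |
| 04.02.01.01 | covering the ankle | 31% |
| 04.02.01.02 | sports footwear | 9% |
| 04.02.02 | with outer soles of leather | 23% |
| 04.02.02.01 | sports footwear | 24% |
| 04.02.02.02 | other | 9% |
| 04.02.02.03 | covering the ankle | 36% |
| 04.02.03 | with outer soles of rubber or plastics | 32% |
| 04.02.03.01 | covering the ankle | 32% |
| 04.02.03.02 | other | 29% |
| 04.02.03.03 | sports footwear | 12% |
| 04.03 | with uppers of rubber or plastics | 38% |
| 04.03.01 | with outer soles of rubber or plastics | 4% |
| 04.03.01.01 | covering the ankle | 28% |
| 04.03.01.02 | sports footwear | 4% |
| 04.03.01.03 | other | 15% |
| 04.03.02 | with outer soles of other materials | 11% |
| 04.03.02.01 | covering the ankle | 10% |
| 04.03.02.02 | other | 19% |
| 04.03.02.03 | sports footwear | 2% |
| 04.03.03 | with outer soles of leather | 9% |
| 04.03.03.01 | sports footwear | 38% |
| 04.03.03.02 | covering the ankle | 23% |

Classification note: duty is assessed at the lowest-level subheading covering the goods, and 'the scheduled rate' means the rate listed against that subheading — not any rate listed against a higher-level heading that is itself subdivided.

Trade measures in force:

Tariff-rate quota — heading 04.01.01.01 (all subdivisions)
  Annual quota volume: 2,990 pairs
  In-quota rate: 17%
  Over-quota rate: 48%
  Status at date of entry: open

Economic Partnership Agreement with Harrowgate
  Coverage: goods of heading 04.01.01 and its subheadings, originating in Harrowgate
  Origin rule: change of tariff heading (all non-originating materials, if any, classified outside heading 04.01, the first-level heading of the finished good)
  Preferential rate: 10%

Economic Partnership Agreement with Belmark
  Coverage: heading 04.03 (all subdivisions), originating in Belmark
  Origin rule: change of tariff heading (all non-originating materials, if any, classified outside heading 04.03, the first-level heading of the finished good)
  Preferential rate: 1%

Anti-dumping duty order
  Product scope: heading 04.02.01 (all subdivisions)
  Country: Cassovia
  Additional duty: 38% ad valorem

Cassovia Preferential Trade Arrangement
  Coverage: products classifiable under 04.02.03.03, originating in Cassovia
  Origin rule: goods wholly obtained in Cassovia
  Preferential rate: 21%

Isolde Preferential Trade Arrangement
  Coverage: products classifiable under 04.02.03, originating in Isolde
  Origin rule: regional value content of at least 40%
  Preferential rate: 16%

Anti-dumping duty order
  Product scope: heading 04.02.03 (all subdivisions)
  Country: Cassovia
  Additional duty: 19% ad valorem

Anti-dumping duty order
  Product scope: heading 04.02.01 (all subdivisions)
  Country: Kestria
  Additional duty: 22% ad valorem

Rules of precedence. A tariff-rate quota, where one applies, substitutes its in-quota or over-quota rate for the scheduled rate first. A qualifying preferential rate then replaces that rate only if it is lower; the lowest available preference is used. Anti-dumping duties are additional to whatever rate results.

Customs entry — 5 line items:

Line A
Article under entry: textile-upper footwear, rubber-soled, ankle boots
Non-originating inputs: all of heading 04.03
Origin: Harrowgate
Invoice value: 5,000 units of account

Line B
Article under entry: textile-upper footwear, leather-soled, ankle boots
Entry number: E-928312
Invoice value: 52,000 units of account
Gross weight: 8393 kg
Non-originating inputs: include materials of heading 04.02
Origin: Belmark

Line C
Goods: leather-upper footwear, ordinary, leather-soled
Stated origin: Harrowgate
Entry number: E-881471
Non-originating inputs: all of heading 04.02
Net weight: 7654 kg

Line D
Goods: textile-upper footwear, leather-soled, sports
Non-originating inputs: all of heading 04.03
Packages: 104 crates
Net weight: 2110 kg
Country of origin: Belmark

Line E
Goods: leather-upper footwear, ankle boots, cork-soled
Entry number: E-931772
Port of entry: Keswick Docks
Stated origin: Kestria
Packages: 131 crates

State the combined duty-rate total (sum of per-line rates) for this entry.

Line A: textile-upper → 04.02; rubber-soled → 04.02.03; ankle boots → 04.02.03.01. Scheduled 32%. Harrowgate agreement on 04.01.01: 04.02.03.01 not covered. → 32%.
Line B: textile-upper → 04.02; leather-soled → 04.02.02; ankle boots → 04.02.02.03. Scheduled 36%. Belmark agreement on 04.03: 04.02.02.03 not covered. → 36%.
Line C: leather-upper → 04.01; leather-soled → 04.01.01; ordinary → 04.01.01.02. Scheduled 25%. Harrowgate agreement on 04.01.01: CTH met → 10% available; preferential 10%. → 10%.
Line D: textile-upper → 04.02; leather-soled → 04.02.02; sports → 04.02.02.01. Scheduled 24%. Belmark agreement on 04.03: 04.02.02.01 not covered. → 24%.
Line E: leather-upper → 04.01; cork-soled → 04.01.02; ankle boots → 04.01.02.01. Scheduled 2%. No special measure applies. → 2%.
Sum: 32% + 36% + 10% + 24% + 2% = 104%.

104%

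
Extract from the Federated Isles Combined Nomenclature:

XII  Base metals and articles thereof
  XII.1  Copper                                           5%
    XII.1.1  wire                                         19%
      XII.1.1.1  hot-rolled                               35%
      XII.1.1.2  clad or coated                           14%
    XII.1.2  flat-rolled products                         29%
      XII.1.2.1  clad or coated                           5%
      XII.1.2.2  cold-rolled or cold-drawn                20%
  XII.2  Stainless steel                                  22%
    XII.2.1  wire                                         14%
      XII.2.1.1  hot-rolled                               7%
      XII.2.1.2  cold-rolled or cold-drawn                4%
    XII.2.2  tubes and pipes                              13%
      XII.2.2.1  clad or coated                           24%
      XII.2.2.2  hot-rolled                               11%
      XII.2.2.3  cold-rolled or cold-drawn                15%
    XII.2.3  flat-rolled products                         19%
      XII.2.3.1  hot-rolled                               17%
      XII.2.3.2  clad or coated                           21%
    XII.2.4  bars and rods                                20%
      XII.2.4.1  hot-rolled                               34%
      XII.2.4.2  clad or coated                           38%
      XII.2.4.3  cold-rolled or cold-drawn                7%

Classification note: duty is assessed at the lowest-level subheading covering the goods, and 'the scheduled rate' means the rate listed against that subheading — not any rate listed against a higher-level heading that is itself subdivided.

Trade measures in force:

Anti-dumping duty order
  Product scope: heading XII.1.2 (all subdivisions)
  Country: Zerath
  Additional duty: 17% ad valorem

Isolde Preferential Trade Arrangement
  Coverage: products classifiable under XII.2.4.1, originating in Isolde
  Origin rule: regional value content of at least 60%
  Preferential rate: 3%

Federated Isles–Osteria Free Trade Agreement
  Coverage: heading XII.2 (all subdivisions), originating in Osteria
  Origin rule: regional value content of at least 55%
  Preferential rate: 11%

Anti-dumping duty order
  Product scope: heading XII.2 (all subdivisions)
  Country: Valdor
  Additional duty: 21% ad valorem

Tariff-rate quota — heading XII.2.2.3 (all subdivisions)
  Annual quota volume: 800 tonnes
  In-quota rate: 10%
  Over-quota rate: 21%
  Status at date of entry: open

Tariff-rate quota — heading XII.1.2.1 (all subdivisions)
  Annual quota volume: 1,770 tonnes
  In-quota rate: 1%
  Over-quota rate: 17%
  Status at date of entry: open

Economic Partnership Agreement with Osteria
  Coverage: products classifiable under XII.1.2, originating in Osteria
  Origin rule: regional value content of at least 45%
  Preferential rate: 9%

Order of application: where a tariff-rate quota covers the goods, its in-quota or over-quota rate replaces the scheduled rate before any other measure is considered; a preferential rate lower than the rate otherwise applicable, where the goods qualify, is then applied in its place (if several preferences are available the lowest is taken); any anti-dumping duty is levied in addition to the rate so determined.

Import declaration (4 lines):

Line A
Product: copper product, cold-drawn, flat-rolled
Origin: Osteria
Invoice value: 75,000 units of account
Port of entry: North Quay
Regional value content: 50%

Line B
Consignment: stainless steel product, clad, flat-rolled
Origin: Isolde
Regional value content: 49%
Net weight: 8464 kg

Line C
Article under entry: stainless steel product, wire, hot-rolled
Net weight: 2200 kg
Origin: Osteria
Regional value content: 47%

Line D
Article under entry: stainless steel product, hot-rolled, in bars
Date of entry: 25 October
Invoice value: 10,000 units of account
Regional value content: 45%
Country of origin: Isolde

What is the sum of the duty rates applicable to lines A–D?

71%

Line A: copper → XII.1; flat-rolled → XII.1.2; cold-drawn → XII.1.2.2. Scheduled 20%. Osteria agreement on XII.2: XII.1.2.2 not covered; Osteria agreement on XII.1.2: RVC ≥ 45% → 9% available; preferential 9%. → 9%.
Line B: stainless steel → XII.2; flat-rolled → XII.2.3; clad → XII.2.3.2. Scheduled 21%. Isolde agreement on XII.2.4.1: XII.2.3.2 not covered. → 21%.
Line C: stainless steel → XII.2; wire → XII.2.1; hot-rolled → XII.2.1.1. Scheduled 7%. Osteria agreement on XII.2: RVC < 55%; Osteria agreement on XII.1.2: XII.2.1.1 not covered. → 7%.
Line D: stainless steel → XII.2; in bars → XII.2.4; hot-rolled → XII.2.4.1. Scheduled 34%. Isolde agreement on XII.2.4.1: RVC < 60%. → 34%.
Sum: 9% + 21% + 7% + 34% = 71%.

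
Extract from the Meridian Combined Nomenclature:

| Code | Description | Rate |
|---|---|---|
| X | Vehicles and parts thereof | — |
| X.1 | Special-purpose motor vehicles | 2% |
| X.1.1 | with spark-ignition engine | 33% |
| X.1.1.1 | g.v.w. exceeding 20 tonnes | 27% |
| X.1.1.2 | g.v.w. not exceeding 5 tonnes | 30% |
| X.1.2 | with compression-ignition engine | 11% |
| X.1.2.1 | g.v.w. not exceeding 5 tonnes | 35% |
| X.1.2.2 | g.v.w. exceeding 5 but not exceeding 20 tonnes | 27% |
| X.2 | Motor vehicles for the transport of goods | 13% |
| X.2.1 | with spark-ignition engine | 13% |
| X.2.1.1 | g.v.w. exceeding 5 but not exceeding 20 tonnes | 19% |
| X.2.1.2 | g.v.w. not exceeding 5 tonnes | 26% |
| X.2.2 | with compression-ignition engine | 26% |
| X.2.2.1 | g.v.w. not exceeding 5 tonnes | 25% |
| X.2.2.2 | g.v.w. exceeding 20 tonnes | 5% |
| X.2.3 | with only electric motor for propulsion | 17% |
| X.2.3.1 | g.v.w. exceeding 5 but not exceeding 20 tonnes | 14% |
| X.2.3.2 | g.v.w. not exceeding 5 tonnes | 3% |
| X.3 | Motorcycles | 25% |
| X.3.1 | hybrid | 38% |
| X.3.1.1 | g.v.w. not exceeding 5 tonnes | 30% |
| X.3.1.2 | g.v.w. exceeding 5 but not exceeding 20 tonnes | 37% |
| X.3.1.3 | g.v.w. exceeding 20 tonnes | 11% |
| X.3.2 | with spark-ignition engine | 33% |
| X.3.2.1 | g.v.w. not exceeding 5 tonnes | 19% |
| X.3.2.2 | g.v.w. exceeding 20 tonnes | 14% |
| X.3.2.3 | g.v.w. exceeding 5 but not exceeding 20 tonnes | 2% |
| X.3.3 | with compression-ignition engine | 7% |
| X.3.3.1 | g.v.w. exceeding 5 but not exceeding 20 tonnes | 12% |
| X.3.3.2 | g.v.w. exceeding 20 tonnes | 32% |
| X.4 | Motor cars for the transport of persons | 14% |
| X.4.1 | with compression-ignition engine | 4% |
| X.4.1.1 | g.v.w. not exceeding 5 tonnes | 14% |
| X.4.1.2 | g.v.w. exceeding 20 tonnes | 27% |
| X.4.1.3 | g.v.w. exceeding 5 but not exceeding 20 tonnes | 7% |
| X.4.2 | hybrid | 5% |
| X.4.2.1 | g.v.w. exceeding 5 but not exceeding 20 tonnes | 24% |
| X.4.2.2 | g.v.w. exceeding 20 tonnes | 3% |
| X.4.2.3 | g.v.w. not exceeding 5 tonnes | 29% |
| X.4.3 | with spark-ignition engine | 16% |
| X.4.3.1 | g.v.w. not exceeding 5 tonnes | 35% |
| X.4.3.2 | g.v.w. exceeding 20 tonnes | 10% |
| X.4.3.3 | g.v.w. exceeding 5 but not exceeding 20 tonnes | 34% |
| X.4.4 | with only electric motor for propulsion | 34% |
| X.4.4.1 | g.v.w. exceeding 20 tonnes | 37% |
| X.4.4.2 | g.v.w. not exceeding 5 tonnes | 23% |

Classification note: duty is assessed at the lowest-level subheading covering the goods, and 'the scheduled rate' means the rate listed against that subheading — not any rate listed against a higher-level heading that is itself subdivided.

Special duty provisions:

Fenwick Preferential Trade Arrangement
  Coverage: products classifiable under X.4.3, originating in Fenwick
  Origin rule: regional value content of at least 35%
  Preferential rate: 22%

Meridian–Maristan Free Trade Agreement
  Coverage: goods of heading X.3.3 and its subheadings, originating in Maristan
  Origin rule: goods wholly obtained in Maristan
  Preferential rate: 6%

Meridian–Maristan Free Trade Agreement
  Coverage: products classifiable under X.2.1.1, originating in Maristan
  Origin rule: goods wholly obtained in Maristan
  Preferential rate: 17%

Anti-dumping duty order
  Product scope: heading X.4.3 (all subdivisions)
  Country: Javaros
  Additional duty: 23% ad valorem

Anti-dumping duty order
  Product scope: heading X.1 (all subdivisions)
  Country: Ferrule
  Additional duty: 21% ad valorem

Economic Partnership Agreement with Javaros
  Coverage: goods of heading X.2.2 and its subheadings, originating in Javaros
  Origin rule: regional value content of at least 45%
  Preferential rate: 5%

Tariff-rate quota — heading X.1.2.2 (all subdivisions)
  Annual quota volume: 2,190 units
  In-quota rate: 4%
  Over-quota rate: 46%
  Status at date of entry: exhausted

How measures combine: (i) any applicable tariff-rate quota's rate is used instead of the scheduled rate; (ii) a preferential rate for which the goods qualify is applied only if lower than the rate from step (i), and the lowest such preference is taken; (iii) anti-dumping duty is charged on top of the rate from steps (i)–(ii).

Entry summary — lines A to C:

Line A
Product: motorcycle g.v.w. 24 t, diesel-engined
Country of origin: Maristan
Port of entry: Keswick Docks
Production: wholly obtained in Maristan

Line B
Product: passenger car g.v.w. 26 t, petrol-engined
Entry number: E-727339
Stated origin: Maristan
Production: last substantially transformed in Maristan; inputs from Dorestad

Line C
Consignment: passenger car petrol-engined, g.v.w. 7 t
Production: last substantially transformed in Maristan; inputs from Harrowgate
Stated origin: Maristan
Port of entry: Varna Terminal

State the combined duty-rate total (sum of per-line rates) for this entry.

Line A: motorcycle → X.3; diesel-engined → X.3.3; g.v.w. 24 t → X.3.3.2. Scheduled 32%. Maristan agreement on X.3.3: wholly obtained → 6% available; Maristan agreement on X.2.1.1: X.3.3.2 not covered; preferential 6%. → 6%.
Line B: passenger car → X.4; petrol-engined → X.4.3; g.v.w. 26 t → X.4.3.2. Scheduled 10%. Maristan agreement on X.3.3: X.4.3.2 not covered; Maristan agreement on X.2.1.1: X.4.3.2 not covered. → 10%.
Line C: passenger car → X.4; petrol-engined → X.4.3; g.v.w. 7 t → X.4.3.3. Scheduled 34%. Maristan agreement on X.3.3: X.4.3.3 not covered; Maristan agreement on X.2.1.1: X.4.3.3 not covered. → 34%.
Sum: 6% + 10% + 34% = 50%.

50%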